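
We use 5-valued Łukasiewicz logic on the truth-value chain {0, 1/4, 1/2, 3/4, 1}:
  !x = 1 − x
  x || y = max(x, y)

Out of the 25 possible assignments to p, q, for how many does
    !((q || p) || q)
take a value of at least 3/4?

4

value 1: 1 assignment (counts)
value 3/4: 3 assignments (counts)
value 1/2: 5 assignments
value 1/4: 7 assignments
value 0: 9 assignments
So 4 of the 25 assignments meet the threshold.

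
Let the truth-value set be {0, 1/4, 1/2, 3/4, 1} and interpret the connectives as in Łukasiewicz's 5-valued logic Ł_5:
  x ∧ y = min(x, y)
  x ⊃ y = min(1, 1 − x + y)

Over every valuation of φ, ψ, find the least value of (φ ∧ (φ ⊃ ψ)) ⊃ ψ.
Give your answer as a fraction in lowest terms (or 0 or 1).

Take φ = 1/2, ψ = 0:
φ ⊃ ψ = 1/2 ⊃ 0 = 1/2
φ ∧ (φ ⊃ ψ) = 1/2 ∧ 1/2 = 1/2
(φ ∧ (φ ⊃ ψ)) ⊃ ψ = 1/2 ⊃ 0 = 1/2
No assignment yields a value below 1/2, so this is the minimum.

1/2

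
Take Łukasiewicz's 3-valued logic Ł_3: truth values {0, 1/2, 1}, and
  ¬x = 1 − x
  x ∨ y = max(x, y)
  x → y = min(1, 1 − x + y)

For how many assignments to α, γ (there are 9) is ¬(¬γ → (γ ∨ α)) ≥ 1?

α = 0, γ = 0 ↦ 1  ≥
α = 0, γ = 1/2 ↦ 0  <
α = 0, γ = 1 ↦ 0  <
α = 1/2, γ = 0 ↦ 1/2  <
α = 1/2, γ = 1/2 ↦ 0  <
α = 1/2, γ = 1 ↦ 0  <
α = 1, γ = 0 ↦ 0  <
α = 1, γ = 1/2 ↦ 0  <
α = 1, γ = 1 ↦ 0  <
So 1 of the 9 assignments meets the threshold.

1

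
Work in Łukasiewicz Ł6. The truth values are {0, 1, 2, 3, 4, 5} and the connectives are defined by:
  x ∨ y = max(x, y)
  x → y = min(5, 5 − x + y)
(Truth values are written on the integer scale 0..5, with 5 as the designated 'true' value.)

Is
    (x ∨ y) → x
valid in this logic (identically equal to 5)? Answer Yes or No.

No

Counterexample: take x = 0, y = 1.
x ∨ y = 0 ∨ 1 = 1
(x ∨ y) → x = 1 → 0 = 4
This gives 4 ≠ 5.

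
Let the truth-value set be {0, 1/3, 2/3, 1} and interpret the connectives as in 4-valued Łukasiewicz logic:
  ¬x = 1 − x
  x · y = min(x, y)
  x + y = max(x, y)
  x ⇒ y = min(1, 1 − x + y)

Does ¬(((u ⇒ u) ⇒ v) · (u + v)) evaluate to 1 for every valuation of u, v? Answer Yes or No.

Counterexample: take u = 0, v = 1/3.
u ⇒ u = 0 ⇒ 0 = 1
(u ⇒ u) ⇒ v = 1 ⇒ 1/3 = 1/3
u + v = 0 + 1/3 = 1/3
((u ⇒ u) ⇒ v) · (u + v) = 1/3 · 1/3 = 1/3
¬(((u ⇒ u) ⇒ v) · (u + v)) = ¬1/3 = 2/3
This gives 2/3 ≠ 1.

No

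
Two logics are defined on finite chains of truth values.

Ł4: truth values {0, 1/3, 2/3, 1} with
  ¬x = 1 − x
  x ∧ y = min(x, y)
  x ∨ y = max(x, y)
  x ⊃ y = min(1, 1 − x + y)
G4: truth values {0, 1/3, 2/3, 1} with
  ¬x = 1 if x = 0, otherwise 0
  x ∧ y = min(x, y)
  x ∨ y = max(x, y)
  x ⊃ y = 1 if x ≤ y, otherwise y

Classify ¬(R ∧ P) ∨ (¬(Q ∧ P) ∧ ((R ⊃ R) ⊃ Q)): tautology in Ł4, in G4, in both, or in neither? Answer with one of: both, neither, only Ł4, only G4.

neither

In Ł4: at P = 1/3, Q = 0, R = 1/3 the value is 2/3 — not a tautology.
In G4: at P = 1/3, Q = 0, R = 1/3 the value is 0 — not a tautology.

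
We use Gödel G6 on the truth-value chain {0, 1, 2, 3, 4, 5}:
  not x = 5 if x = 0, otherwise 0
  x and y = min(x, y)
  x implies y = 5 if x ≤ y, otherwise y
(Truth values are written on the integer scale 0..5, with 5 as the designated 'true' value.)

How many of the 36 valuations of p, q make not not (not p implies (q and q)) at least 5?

value 5: 35 assignments (counts)
value 0: 1 assignment
So 35 of the 36 assignments meet the threshold.

35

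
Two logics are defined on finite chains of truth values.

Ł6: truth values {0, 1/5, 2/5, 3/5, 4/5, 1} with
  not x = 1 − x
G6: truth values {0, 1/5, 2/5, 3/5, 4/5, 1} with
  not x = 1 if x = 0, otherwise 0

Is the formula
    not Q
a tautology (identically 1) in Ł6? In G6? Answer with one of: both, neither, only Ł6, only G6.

neither

In Ł6: at Q = 1/5 the value is 4/5 — not a tautology.
In G6: at Q = 1/5 the value is 0 — not a tautology.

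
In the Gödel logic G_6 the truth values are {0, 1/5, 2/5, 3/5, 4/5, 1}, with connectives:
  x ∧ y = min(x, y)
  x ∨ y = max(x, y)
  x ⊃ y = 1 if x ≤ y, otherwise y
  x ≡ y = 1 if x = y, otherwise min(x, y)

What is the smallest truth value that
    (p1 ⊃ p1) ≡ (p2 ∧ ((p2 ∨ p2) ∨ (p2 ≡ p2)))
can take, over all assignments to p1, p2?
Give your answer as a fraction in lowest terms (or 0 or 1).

0

Take p1 = 0, p2 = 0:
p1 ⊃ p1 = 0 ⊃ 0 = 1
p2 ∨ p2 = 0 ∨ 0 = 0
p2 ≡ p2 = 0 ≡ 0 = 1
(p2 ∨ p2) ∨ (p2 ≡ p2) = 0 ∨ 1 = 1
p2 ∧ ((p2 ∨ p2) ∨ (p2 ≡ p2)) = 0 ∧ 1 = 0
(p1 ⊃ p1) ≡ (p2 ∧ ((p2 ∨ p2) ∨ (p2 ≡ p2))) = 1 ≡ 0 = 0
No assignment yields a value below 0, so this is the minimum.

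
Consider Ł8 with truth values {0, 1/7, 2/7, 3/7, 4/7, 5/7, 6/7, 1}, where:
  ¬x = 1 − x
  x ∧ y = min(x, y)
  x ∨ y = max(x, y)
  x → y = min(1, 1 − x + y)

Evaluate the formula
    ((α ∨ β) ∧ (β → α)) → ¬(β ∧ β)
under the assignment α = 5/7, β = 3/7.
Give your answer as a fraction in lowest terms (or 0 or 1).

6/7

α ∨ β = 5/7 ∨ 3/7 = 5/7
β → α = 3/7 → 5/7 = 1
(α ∨ β) ∧ (β → α) = 5/7 ∧ 1 = 5/7
β ∧ β = 3/7 ∧ 3/7 = 3/7
¬(β ∧ β) = ¬3/7 = 4/7
((α ∨ β) ∧ (β → α)) → ¬(β ∧ β) = 5/7 → 4/7 = 6/7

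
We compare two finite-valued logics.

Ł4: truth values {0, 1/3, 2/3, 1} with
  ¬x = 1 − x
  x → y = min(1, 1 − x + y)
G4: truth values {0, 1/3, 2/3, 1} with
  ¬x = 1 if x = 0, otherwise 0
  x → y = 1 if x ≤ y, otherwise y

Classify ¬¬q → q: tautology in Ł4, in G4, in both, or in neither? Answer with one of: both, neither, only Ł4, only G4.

In Ł4: every assignment gives 1 — tautology.
In G4: at q = 1/3 the value is 1/3 — not a tautology.

only Ł4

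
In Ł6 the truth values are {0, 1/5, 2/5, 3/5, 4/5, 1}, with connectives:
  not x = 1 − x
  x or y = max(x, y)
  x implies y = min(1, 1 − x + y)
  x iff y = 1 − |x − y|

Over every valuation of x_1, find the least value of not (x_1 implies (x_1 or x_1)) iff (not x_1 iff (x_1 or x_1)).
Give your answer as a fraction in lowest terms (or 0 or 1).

Take x_1 = 2/5:
x_1 or x_1 = 2/5 or 2/5 = 2/5
x_1 implies (x_1 or x_1) = 2/5 implies 2/5 = 1
not (x_1 implies (x_1 or x_1)) = not 1 = 0
not x_1 = not 2/5 = 3/5
x_1 or x_1 = 2/5 or 2/5 = 2/5
not x_1 iff (x_1 or x_1) = 3/5 iff 2/5 = 4/5
not (x_1 implies (x_1 or x_1)) iff (not x_1 iff (x_1 or x_1)) = 0 iff 4/5 = 1/5
No assignment yields a value below 1/5, so this is the minimum.

1/5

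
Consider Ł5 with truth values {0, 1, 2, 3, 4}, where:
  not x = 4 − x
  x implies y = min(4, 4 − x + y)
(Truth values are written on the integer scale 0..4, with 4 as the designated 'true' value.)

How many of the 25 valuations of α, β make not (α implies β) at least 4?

value 4: 1 assignment (counts)
value 3: 2 assignments
value 2: 3 assignments
value 1: 4 assignments
value 0: 15 assignments
So 1 of the 25 assignments meets the threshold.

1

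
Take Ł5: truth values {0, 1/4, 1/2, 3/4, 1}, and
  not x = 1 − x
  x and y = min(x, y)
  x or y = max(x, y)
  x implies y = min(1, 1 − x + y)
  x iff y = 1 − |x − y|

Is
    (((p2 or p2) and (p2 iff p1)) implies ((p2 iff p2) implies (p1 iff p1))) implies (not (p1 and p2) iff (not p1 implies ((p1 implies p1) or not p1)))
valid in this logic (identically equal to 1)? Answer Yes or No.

Counterexample: take p1 = 1/4, p2 = 1/4.
p2 or p2 = 1/4 or 1/4 = 1/4
p2 iff p1 = 1/4 iff 1/4 = 1
(p2 or p2) and (p2 iff p1) = 1/4 and 1 = 1/4
p2 iff p2 = 1/4 iff 1/4 = 1
p1 iff p1 = 1/4 iff 1/4 = 1
(p2 iff p2) implies (p1 iff p1) = 1 implies 1 = 1
((p2 or p2) and (p2 iff p1)) implies ((p2 iff p2) implies (p1 iff p1)) = 1/4 implies 1 = 1
p1 and p2 = 1/4 and 1/4 = 1/4
not (p1 and p2) = not 1/4 = 3/4
not p1 = not 1/4 = 3/4
p1 implies p1 = 1/4 implies 1/4 = 1
not p1 = not 1/4 = 3/4
(p1 implies p1) or not p1 = 1 or 3/4 = 1
not p1 implies ((p1 implies p1) or not p1) = 3/4 implies 1 = 1
not (p1 and p2) iff (not p1 implies ((p1 implies p1) or not p1)) = 3/4 iff 1 = 3/4
(((p2 or p2) and (p2 iff p1)) implies ((p2 iff p2) implies (p1 iff p1))) implies (not (p1 and p2) iff (not p1 implies ((p1 implies p1) or not p1))) = 1 implies 3/4 = 3/4
This gives 3/4 ≠ 1.

No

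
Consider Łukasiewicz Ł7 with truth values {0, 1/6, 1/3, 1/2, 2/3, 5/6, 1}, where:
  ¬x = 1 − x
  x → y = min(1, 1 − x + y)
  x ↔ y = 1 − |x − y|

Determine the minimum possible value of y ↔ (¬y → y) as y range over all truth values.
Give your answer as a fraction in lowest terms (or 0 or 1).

Take y = 1/2:
¬y = ¬1/2 = 1/2
¬y → y = 1/2 → 1/2 = 1
y ↔ (¬y → y) = 1/2 ↔ 1 = 1/2
No assignment yields a value below 1/2, so this is the minimum.

1/2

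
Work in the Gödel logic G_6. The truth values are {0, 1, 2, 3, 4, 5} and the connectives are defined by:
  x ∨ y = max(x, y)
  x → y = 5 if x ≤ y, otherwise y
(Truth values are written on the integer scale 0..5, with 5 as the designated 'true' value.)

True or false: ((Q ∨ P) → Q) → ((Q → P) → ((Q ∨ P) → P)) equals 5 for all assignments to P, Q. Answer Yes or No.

Yes

At P = 1, Q = 0, for instance:
Q ∨ P = 0 ∨ 1 = 1
(Q ∨ P) → Q = 1 → 0 = 0
Q → P = 0 → 1 = 5
(Q ∨ P) → P = 1 → 1 = 5
(Q → P) → ((Q ∨ P) → P) = 5 → 5 = 5
((Q ∨ P) → Q) → ((Q → P) → ((Q ∨ P) → P)) = 0 → 5 = 5
and checking the remaining 35 assignments likewise gives ≥ 5 in every case.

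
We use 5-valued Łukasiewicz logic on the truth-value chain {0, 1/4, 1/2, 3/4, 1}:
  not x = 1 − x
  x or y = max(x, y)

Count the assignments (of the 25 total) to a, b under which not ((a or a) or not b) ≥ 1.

1

value 1: 1 assignment (counts)
value 3/4: 3 assignments
value 1/2: 5 assignments
value 1/4: 7 assignments
value 0: 9 assignments
So 1 of the 25 assignments meets the threshold.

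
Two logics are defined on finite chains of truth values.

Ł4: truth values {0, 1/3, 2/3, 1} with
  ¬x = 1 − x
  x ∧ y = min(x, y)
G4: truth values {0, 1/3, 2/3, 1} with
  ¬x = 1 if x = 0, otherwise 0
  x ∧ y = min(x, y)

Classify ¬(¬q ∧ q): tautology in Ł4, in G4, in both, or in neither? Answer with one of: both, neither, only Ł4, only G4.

only G4

In Ł4: at q = 1/3 the value is 2/3 — not a tautology.
In G4: every assignment gives 1 — tautology.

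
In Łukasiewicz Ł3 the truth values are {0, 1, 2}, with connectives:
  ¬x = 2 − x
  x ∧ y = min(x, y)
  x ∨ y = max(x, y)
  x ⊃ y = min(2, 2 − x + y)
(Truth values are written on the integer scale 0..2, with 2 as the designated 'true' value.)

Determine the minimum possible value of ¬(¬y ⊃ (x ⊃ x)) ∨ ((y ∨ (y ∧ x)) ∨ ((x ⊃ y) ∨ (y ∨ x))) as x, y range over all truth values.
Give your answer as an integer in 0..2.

Take x = 1, y = 0:
¬y = ¬0 = 2
x ⊃ x = 1 ⊃ 1 = 2
¬y ⊃ (x ⊃ x) = 2 ⊃ 2 = 2
¬(¬y ⊃ (x ⊃ x)) = ¬2 = 0
y ∧ x = 0 ∧ 1 = 0
y ∨ (y ∧ x) = 0 ∨ 0 = 0
x ⊃ y = 1 ⊃ 0 = 1
y ∨ x = 0 ∨ 1 = 1
(x ⊃ y) ∨ (y ∨ x) = 1 ∨ 1 = 1
(y ∨ (y ∧ x)) ∨ ((x ⊃ y) ∨ (y ∨ x)) = 0 ∨ 1 = 1
¬(¬y ⊃ (x ⊃ x)) ∨ ((y ∨ (y ∧ x)) ∨ ((x ⊃ y) ∨ (y ∨ x))) = 0 ∨ 1 = 1
No assignment yields a value below 1, so this is the minimum.

1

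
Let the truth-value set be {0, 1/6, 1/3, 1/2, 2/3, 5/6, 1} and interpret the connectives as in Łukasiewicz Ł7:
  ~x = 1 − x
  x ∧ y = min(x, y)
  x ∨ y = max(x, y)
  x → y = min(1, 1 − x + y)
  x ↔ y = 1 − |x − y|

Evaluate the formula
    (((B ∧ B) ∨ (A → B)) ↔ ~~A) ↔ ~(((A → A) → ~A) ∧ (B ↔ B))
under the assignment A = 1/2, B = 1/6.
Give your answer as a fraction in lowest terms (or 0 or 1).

B ∧ B = 1/6 ∧ 1/6 = 1/6
A → B = 1/2 → 1/6 = 2/3
(B ∧ B) ∨ (A → B) = 1/6 ∨ 2/3 = 2/3
~A = ~1/2 = 1/2
~~A = ~1/2 = 1/2
((B ∧ B) ∨ (A → B)) ↔ ~~A = 2/3 ↔ 1/2 = 5/6
A → A = 1/2 → 1/2 = 1
~A = ~1/2 = 1/2
(A → A) → ~A = 1 → 1/2 = 1/2
B ↔ B = 1/6 ↔ 1/6 = 1
((A → A) → ~A) ∧ (B ↔ B) = 1/2 ∧ 1 = 1/2
~(((A → A) → ~A) ∧ (B ↔ B)) = ~1/2 = 1/2
(((B ∧ B) ∨ (A → B)) ↔ ~~A) ↔ ~(((A → A) → ~A) ∧ (B ↔ B)) = 5/6 ↔ 1/2 = 2/3

2/3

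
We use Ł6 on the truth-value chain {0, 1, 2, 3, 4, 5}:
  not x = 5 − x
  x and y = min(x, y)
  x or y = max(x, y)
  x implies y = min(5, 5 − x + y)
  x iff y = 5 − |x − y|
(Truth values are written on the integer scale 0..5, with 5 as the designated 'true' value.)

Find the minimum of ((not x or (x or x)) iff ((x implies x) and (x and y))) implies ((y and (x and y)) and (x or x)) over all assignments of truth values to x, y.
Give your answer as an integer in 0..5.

3

Take x = 2, y = 0:
not x = not 2 = 3
x or x = 2 or 2 = 2
not x or (x or x) = 3 or 2 = 3
x implies x = 2 implies 2 = 5
x and y = 2 and 0 = 0
(x implies x) and (x and y) = 5 and 0 = 0
(not x or (x or x)) iff ((x implies x) and (x and y)) = 3 iff 0 = 2
x and y = 2 and 0 = 0
y and (x and y) = 0 and 0 = 0
x or x = 2 or 2 = 2
(y and (x and y)) and (x or x) = 0 and 2 = 0
((not x or (x or x)) iff ((x implies x) and (x and y))) implies ((y and (x and y)) and (x or x)) = 2 implies 0 = 3
No assignment yields a value below 3, so this is the minimum.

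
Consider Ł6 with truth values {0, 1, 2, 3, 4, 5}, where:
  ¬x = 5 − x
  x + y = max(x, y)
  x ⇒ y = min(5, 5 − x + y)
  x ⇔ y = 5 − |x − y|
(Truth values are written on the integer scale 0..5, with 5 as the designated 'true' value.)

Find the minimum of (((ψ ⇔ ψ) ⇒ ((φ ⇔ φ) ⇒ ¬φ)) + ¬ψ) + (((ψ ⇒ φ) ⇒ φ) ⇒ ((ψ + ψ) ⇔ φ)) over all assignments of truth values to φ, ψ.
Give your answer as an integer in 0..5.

3

Take φ = 2, ψ = 5:
ψ ⇔ ψ = 5 ⇔ 5 = 5
φ ⇔ φ = 2 ⇔ 2 = 5
¬φ = ¬2 = 3
(φ ⇔ φ) ⇒ ¬φ = 5 ⇒ 3 = 3
(ψ ⇔ ψ) ⇒ ((φ ⇔ φ) ⇒ ¬φ) = 5 ⇒ 3 = 3
¬ψ = ¬5 = 0
((ψ ⇔ ψ) ⇒ ((φ ⇔ φ) ⇒ ¬φ)) + ¬ψ = 3 + 0 = 3
ψ ⇒ φ = 5 ⇒ 2 = 2
(ψ ⇒ φ) ⇒ φ = 2 ⇒ 2 = 5
ψ + ψ = 5 + 5 = 5
(ψ + ψ) ⇔ φ = 5 ⇔ 2 = 2
((ψ ⇒ φ) ⇒ φ) ⇒ ((ψ + ψ) ⇔ φ) = 5 ⇒ 2 = 2
(((ψ ⇔ ψ) ⇒ ((φ ⇔ φ) ⇒ ¬φ)) + ¬ψ) + (((ψ ⇒ φ) ⇒ φ) ⇒ ((ψ + ψ) ⇔ φ)) = 3 + 2 = 3
No assignment yields a value below 3, so this is the minimum.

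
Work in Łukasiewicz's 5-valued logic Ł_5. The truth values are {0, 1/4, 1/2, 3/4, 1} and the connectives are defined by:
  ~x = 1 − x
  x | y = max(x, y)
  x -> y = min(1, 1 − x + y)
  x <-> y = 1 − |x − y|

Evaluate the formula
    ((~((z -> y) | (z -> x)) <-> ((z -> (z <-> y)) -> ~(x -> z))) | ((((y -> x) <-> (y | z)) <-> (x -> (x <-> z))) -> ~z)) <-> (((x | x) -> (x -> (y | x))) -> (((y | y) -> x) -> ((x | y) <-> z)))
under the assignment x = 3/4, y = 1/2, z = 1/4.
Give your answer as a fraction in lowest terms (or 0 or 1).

z -> y = 1/4 -> 1/2 = 1
z -> x = 1/4 -> 3/4 = 1
(z -> y) | (z -> x) = 1 | 1 = 1
~((z -> y) | (z -> x)) = ~1 = 0
z <-> y = 1/4 <-> 1/2 = 3/4
z -> (z <-> y) = 1/4 -> 3/4 = 1
x -> z = 3/4 -> 1/4 = 1/2
~(x -> z) = ~1/2 = 1/2
(z -> (z <-> y)) -> ~(x -> z) = 1 -> 1/2 = 1/2
~((z -> y) | (z -> x)) <-> ((z -> (z <-> y)) -> ~(x -> z)) = 0 <-> 1/2 = 1/2
y -> x = 1/2 -> 3/4 = 1
y | z = 1/2 | 1/4 = 1/2
(y -> x) <-> (y | z) = 1 <-> 1/2 = 1/2
x <-> z = 3/4 <-> 1/4 = 1/2
x -> (x <-> z) = 3/4 -> 1/2 = 3/4
((y -> x) <-> (y | z)) <-> (x -> (x <-> z)) = 1/2 <-> 3/4 = 3/4
~z = ~1/4 = 3/4
(((y -> x) <-> (y | z)) <-> (x -> (x <-> z))) -> ~z = 3/4 -> 3/4 = 1
(~((z -> y) | (z -> x)) <-> ((z -> (z <-> y)) -> ~(x -> z))) | ((((y -> x) <-> (y | z)) <-> (x -> (x <-> z))) -> ~z) = 1/2 | 1 = 1
x | x = 3/4 | 3/4 = 3/4
y | x = 1/2 | 3/4 = 3/4
x -> (y | x) = 3/4 -> 3/4 = 1
(x | x) -> (x -> (y | x)) = 3/4 -> 1 = 1
y | y = 1/2 | 1/2 = 1/2
(y | y) -> x = 1/2 -> 3/4 = 1
x | y = 3/4 | 1/2 = 3/4
(x | y) <-> z = 3/4 <-> 1/4 = 1/2
((y | y) -> x) -> ((x | y) <-> z) = 1 -> 1/2 = 1/2
((x | x) -> (x -> (y | x))) -> (((y | y) -> x) -> ((x | y) <-> z)) = 1 -> 1/2 = 1/2
((~((z -> y) | (z -> x)) <-> ((z -> (z <-> y)) -> ~(x -> z))) | ((((y -> x) <-> (y | z)) <-> (x -> (x <-> z))) -> ~z)) <-> (((x | x) -> (x -> (y | x))) -> (((y | y) -> x) -> ((x | y) <-> z))) = 1 <-> 1/2 = 1/2

1/2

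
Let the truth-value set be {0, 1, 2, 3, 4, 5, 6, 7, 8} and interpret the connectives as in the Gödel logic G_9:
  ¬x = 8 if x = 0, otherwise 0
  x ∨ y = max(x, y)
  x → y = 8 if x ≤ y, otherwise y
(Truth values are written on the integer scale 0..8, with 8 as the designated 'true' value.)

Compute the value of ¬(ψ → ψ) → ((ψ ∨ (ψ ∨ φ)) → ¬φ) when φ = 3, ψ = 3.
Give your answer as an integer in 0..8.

ψ → ψ = 3 → 3 = 8
¬(ψ → ψ) = ¬8 = 0
ψ ∨ φ = 3 ∨ 3 = 3
ψ ∨ (ψ ∨ φ) = 3 ∨ 3 = 3
¬φ = ¬3 = 0
(ψ ∨ (ψ ∨ φ)) → ¬φ = 3 → 0 = 0
¬(ψ → ψ) → ((ψ ∨ (ψ ∨ φ)) → ¬φ) = 0 → 0 = 8

8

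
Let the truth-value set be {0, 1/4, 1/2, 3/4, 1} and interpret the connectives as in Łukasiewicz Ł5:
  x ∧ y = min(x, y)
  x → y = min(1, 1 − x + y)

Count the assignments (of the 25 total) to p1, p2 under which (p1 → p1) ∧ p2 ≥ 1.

value 1: 5 assignments (counts)
value 3/4: 5 assignments
value 1/2: 5 assignments
value 1/4: 5 assignments
value 0: 5 assignments
So 5 of the 25 assignments meet the threshold.

5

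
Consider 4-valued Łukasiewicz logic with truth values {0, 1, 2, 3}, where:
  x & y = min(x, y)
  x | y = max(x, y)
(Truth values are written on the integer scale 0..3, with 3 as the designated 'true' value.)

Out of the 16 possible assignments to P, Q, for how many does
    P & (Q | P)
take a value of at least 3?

P = 0, Q = 0 ↦ 0  <
P = 0, Q = 1 ↦ 0  <
P = 0, Q = 2 ↦ 0  <
P = 0, Q = 3 ↦ 0  <
P = 1, Q = 0 ↦ 1  <
P = 1, Q = 1 ↦ 1  <
P = 1, Q = 2 ↦ 1  <
P = 1, Q = 3 ↦ 1  <
P = 2, Q = 0 ↦ 2  <
P = 2, Q = 1 ↦ 2  <
P = 2, Q = 2 ↦ 2  <
P = 2, Q = 3 ↦ 2  <
P = 3, Q = 0 ↦ 3  ≥
P = 3, Q = 1 ↦ 3  ≥
P = 3, Q = 2 ↦ 3  ≥
P = 3, Q = 3 ↦ 3  ≥
So 4 of the 16 assignments meet the threshold.

4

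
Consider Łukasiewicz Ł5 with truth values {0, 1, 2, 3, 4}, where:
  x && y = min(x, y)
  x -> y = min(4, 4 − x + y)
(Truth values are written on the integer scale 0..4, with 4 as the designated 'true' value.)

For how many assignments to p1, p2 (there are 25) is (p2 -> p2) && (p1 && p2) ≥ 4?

value 4: 1 assignment (counts)
value 3: 3 assignments
value 2: 5 assignments
value 1: 7 assignments
value 0: 9 assignments
So 1 of the 25 assignments meets the threshold.

1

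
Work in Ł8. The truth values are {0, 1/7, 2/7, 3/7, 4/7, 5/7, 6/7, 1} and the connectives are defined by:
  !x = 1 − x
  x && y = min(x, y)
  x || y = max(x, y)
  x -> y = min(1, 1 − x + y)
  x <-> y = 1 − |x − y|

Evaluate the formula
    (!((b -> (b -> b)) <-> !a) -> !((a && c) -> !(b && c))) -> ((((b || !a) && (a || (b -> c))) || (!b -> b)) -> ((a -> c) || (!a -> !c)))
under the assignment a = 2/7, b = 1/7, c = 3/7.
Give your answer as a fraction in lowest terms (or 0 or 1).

b -> b = 1/7 -> 1/7 = 1
b -> (b -> b) = 1/7 -> 1 = 1
!a = !2/7 = 5/7
(b -> (b -> b)) <-> !a = 1 <-> 5/7 = 5/7
!((b -> (b -> b)) <-> !a) = !5/7 = 2/7
a && c = 2/7 && 3/7 = 2/7
b && c = 1/7 && 3/7 = 1/7
!(b && c) = !1/7 = 6/7
(a && c) -> !(b && c) = 2/7 -> 6/7 = 1
!((a && c) -> !(b && c)) = !1 = 0
!((b -> (b -> b)) <-> !a) -> !((a && c) -> !(b && c)) = 2/7 -> 0 = 5/7
!a = !2/7 = 5/7
b || !a = 1/7 || 5/7 = 5/7
b -> c = 1/7 -> 3/7 = 1
a || (b -> c) = 2/7 || 1 = 1
(b || !a) && (a || (b -> c)) = 5/7 && 1 = 5/7
!b = !1/7 = 6/7
!b -> b = 6/7 -> 1/7 = 2/7
((b || !a) && (a || (b -> c))) || (!b -> b) = 5/7 || 2/7 = 5/7
a -> c = 2/7 -> 3/7 = 1
!a = !2/7 = 5/7
!c = !3/7 = 4/7
!a -> !c = 5/7 -> 4/7 = 6/7
(a -> c) || (!a -> !c) = 1 || 6/7 = 1
(((b || !a) && (a || (b -> c))) || (!b -> b)) -> ((a -> c) || (!a -> !c)) = 5/7 -> 1 = 1
(!((b -> (b -> b)) <-> !a) -> !((a && c) -> !(b && c))) -> ((((b || !a) && (a || (b -> c))) || (!b -> b)) -> ((a -> c) || (!a -> !c))) = 5/7 -> 1 = 1

1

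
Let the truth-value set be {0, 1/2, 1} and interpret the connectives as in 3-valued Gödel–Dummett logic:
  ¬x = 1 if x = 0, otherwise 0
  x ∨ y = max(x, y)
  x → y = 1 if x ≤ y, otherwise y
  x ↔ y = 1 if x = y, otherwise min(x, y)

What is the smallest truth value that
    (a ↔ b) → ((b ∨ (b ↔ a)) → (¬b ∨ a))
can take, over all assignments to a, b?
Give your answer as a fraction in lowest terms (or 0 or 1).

Take a = 1/2, b = 1/2:
a ↔ b = 1/2 ↔ 1/2 = 1
b ↔ a = 1/2 ↔ 1/2 = 1
b ∨ (b ↔ a) = 1/2 ∨ 1 = 1
¬b = ¬1/2 = 0
¬b ∨ a = 0 ∨ 1/2 = 1/2
(b ∨ (b ↔ a)) → (¬b ∨ a) = 1 → 1/2 = 1/2
(a ↔ b) → ((b ∨ (b ↔ a)) → (¬b ∨ a)) = 1 → 1/2 = 1/2
No assignment yields a value below 1/2, so this is the minimum.

1/2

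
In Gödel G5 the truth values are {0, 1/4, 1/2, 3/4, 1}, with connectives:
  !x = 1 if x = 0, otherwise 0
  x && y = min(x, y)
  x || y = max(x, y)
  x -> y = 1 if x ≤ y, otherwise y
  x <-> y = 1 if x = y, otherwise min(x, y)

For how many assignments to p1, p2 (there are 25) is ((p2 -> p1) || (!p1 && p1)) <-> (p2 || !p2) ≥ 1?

6

value 1: 6 assignments (counts)
value 3/4: 3 assignments
value 1/2: 5 assignments
value 1/4: 7 assignments
value 0: 4 assignments
So 6 of the 25 assignments meet the threshold.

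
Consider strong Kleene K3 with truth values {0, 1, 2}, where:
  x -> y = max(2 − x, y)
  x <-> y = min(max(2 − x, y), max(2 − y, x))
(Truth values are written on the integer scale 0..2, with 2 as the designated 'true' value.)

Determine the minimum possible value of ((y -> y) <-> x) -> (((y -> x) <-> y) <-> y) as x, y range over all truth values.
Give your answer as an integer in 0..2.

Take x = 0, y = 1:
y -> y = 1 -> 1 = 1
(y -> y) <-> x = 1 <-> 0 = 1
y -> x = 1 -> 0 = 1
(y -> x) <-> y = 1 <-> 1 = 1
((y -> x) <-> y) <-> y = 1 <-> 1 = 1
((y -> y) <-> x) -> (((y -> x) <-> y) <-> y) = 1 -> 1 = 1
No assignment yields a value below 1, so this is the minimum.

1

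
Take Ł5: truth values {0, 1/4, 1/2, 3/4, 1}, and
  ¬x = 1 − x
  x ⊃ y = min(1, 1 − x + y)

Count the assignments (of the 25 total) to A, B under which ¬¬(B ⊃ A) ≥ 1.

value 1: 15 assignments (counts)
value 3/4: 4 assignments
value 1/2: 3 assignments
value 1/4: 2 assignments
value 0: 1 assignment
So 15 of the 25 assignments meet the threshold.

15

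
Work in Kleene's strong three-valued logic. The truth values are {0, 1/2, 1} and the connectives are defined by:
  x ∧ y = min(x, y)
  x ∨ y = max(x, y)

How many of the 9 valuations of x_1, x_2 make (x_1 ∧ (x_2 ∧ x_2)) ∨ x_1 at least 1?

x_1 = 0, x_2 = 0 ↦ 0  <
x_1 = 0, x_2 = 1/2 ↦ 0  <
x_1 = 0, x_2 = 1 ↦ 0  <
x_1 = 1/2, x_2 = 0 ↦ 1/2  <
x_1 = 1/2, x_2 = 1/2 ↦ 1/2  <
x_1 = 1/2, x_2 = 1 ↦ 1/2  <
x_1 = 1, x_2 = 0 ↦ 1  ≥
x_1 = 1, x_2 = 1/2 ↦ 1  ≥
x_1 = 1, x_2 = 1 ↦ 1  ≥
So 3 of the 9 assignments meet the threshold.

3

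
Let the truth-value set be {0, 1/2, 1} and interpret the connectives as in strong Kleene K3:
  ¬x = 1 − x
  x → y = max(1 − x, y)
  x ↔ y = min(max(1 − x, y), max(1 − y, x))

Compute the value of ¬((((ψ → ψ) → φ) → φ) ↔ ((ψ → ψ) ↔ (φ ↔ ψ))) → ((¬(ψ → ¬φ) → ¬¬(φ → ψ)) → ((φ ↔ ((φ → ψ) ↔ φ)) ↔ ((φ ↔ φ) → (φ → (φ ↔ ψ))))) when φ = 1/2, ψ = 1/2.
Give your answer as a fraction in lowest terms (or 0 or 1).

ψ → ψ = 1/2 → 1/2 = 1/2
(ψ → ψ) → φ = 1/2 → 1/2 = 1/2
((ψ → ψ) → φ) → φ = 1/2 → 1/2 = 1/2
ψ → ψ = 1/2 → 1/2 = 1/2
φ ↔ ψ = 1/2 ↔ 1/2 = 1/2
(ψ → ψ) ↔ (φ ↔ ψ) = 1/2 ↔ 1/2 = 1/2
(((ψ → ψ) → φ) → φ) ↔ ((ψ → ψ) ↔ (φ ↔ ψ)) = 1/2 ↔ 1/2 = 1/2
¬((((ψ → ψ) → φ) → φ) ↔ ((ψ → ψ) ↔ (φ ↔ ψ))) = ¬1/2 = 1/2
¬φ = ¬1/2 = 1/2
ψ → ¬φ = 1/2 → 1/2 = 1/2
¬(ψ → ¬φ) = ¬1/2 = 1/2
φ → ψ = 1/2 → 1/2 = 1/2
¬(φ → ψ) = ¬1/2 = 1/2
¬¬(φ → ψ) = ¬1/2 = 1/2
¬(ψ → ¬φ) → ¬¬(φ → ψ) = 1/2 → 1/2 = 1/2
φ → ψ = 1/2 → 1/2 = 1/2
(φ → ψ) ↔ φ = 1/2 ↔ 1/2 = 1/2
φ ↔ ((φ → ψ) ↔ φ) = 1/2 ↔ 1/2 = 1/2
φ ↔ φ = 1/2 ↔ 1/2 = 1/2
φ ↔ ψ = 1/2 ↔ 1/2 = 1/2
φ → (φ ↔ ψ) = 1/2 → 1/2 = 1/2
(φ ↔ φ) → (φ → (φ ↔ ψ)) = 1/2 → 1/2 = 1/2
(φ ↔ ((φ → ψ) ↔ φ)) ↔ ((φ ↔ φ) → (φ → (φ ↔ ψ))) = 1/2 ↔ 1/2 = 1/2
(¬(ψ → ¬φ) → ¬¬(φ → ψ)) → ((φ ↔ ((φ → ψ) ↔ φ)) ↔ ((φ ↔ φ) → (φ → (φ ↔ ψ)))) = 1/2 → 1/2 = 1/2
¬((((ψ → ψ) → φ) → φ) ↔ ((ψ → ψ) ↔ (φ ↔ ψ))) → ((¬(ψ → ¬φ) → ¬¬(φ → ψ)) → ((φ ↔ ((φ → ψ) ↔ φ)) ↔ ((φ ↔ φ) → (φ → (φ ↔ ψ))))) = 1/2 → 1/2 = 1/2

1/2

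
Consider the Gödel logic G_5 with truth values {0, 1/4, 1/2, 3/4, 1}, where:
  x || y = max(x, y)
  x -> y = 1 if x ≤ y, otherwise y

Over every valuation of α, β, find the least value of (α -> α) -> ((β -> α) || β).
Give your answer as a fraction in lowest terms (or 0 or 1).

1/4

Take α = 0, β = 1/4:
α -> α = 0 -> 0 = 1
β -> α = 1/4 -> 0 = 0
(β -> α) || β = 0 || 1/4 = 1/4
(α -> α) -> ((β -> α) || β) = 1 -> 1/4 = 1/4
No assignment yields a value below 1/4, so this is the minimum.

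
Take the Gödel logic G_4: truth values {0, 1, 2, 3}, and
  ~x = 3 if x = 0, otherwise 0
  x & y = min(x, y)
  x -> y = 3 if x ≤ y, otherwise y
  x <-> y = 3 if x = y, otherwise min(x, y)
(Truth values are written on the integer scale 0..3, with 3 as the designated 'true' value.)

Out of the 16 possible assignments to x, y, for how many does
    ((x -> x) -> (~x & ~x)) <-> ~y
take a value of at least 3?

10

x = 0, y = 0 ↦ 3  ≥
x = 0, y = 1 ↦ 0  <
x = 0, y = 2 ↦ 0  <
x = 0, y = 3 ↦ 0  <
x = 1, y = 0 ↦ 0  <
x = 1, y = 1 ↦ 3  ≥
x = 1, y = 2 ↦ 3  ≥
x = 1, y = 3 ↦ 3  ≥
x = 2, y = 0 ↦ 0  <
x = 2, y = 1 ↦ 3  ≥
x = 2, y = 2 ↦ 3  ≥
x = 2, y = 3 ↦ 3  ≥
x = 3, y = 0 ↦ 0  <
x = 3, y = 1 ↦ 3  ≥
x = 3, y = 2 ↦ 3  ≥
x = 3, y = 3 ↦ 3  ≥
So 10 of the 16 assignments meet the threshold.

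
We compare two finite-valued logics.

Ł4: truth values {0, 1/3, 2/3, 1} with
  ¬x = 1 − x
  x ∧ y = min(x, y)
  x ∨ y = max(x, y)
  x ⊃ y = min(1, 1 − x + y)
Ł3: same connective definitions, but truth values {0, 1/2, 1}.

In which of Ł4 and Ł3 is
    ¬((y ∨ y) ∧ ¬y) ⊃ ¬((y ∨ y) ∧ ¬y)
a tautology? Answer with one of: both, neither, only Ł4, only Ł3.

In Ł4: every assignment gives 1 — tautology.
In Ł3: every assignment gives 1 — tautology.

both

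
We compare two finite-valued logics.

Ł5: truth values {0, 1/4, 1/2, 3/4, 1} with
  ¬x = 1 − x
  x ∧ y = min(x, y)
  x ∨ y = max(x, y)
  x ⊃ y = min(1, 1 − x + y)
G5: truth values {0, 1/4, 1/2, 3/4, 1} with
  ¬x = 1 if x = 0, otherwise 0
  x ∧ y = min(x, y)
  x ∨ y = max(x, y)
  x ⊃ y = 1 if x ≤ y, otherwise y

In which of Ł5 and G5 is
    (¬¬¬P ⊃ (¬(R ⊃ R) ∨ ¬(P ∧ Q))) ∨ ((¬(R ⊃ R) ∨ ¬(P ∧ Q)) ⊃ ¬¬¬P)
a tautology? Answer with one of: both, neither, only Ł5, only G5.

In Ł5: every assignment gives 1 — tautology.
In G5: every assignment gives 1 — tautology.

both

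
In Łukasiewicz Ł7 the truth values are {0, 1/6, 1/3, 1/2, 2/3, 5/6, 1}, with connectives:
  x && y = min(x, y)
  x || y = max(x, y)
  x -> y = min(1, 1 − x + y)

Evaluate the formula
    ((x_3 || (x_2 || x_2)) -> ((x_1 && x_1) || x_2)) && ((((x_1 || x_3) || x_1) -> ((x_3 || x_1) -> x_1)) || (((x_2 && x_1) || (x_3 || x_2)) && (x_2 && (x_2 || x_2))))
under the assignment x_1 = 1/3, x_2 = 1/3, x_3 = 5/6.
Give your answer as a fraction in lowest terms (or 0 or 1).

1/2

x_2 || x_2 = 1/3 || 1/3 = 1/3
x_3 || (x_2 || x_2) = 5/6 || 1/3 = 5/6
x_1 && x_1 = 1/3 && 1/3 = 1/3
(x_1 && x_1) || x_2 = 1/3 || 1/3 = 1/3
(x_3 || (x_2 || x_2)) -> ((x_1 && x_1) || x_2) = 5/6 -> 1/3 = 1/2
x_1 || x_3 = 1/3 || 5/6 = 5/6
(x_1 || x_3) || x_1 = 5/6 || 1/3 = 5/6
x_3 || x_1 = 5/6 || 1/3 = 5/6
(x_3 || x_1) -> x_1 = 5/6 -> 1/3 = 1/2
((x_1 || x_3) || x_1) -> ((x_3 || x_1) -> x_1) = 5/6 -> 1/2 = 2/3
x_2 && x_1 = 1/3 && 1/3 = 1/3
x_3 || x_2 = 5/6 || 1/3 = 5/6
(x_2 && x_1) || (x_3 || x_2) = 1/3 || 5/6 = 5/6
x_2 || x_2 = 1/3 || 1/3 = 1/3
x_2 && (x_2 || x_2) = 1/3 && 1/3 = 1/3
((x_2 && x_1) || (x_3 || x_2)) && (x_2 && (x_2 || x_2)) = 5/6 && 1/3 = 1/3
(((x_1 || x_3) || x_1) -> ((x_3 || x_1) -> x_1)) || (((x_2 && x_1) || (x_3 || x_2)) && (x_2 && (x_2 || x_2))) = 2/3 || 1/3 = 2/3
((x_3 || (x_2 || x_2)) -> ((x_1 && x_1) || x_2)) && ((((x_1 || x_3) || x_1) -> ((x_3 || x_1) -> x_1)) || (((x_2 && x_1) || (x_3 || x_2)) && (x_2 && (x_2 || x_2)))) = 1/2 && 2/3 = 1/2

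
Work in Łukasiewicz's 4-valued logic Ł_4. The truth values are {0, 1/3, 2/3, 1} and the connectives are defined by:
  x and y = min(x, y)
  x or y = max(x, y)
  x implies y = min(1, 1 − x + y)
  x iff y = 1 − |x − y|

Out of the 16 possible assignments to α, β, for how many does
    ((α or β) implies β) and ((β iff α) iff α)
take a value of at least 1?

α = 0, β = 0 ↦ 0  <
α = 0, β = 1/3 ↦ 1/3  <
α = 0, β = 2/3 ↦ 2/3  <
α = 0, β = 1 ↦ 1  ≥
α = 1/3, β = 0 ↦ 2/3  <
α = 1/3, β = 1/3 ↦ 1/3  <
α = 1/3, β = 2/3 ↦ 2/3  <
α = 1/3, β = 1 ↦ 1  ≥
α = 2/3, β = 0 ↦ 1/3  <
α = 2/3, β = 1/3 ↦ 2/3  <
α = 2/3, β = 2/3 ↦ 2/3  <
α = 2/3, β = 1 ↦ 1  ≥
α = 1, β = 0 ↦ 0  <
α = 1, β = 1/3 ↦ 1/3  <
α = 1, β = 2/3 ↦ 2/3  <
α = 1, β = 1 ↦ 1  ≥
So 4 of the 16 assignments meet the threshold.

4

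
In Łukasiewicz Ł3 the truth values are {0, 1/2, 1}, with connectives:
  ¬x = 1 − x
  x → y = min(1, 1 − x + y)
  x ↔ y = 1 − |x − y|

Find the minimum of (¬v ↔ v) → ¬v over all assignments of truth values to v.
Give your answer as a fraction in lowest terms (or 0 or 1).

1/2

Take v = 1/2:
¬v = ¬1/2 = 1/2
¬v ↔ v = 1/2 ↔ 1/2 = 1
¬v = ¬1/2 = 1/2
(¬v ↔ v) → ¬v = 1 → 1/2 = 1/2
No assignment yields a value below 1/2, so this is the minimum.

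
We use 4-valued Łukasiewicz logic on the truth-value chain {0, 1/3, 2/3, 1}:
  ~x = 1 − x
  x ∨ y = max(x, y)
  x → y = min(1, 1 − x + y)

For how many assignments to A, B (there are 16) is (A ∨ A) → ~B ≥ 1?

10

A = 0, B = 0 ↦ 1  ≥
A = 0, B = 1/3 ↦ 1  ≥
A = 0, B = 2/3 ↦ 1  ≥
A = 0, B = 1 ↦ 1  ≥
A = 1/3, B = 0 ↦ 1  ≥
A = 1/3, B = 1/3 ↦ 1  ≥
A = 1/3, B = 2/3 ↦ 1  ≥
A = 1/3, B = 1 ↦ 2/3  <
A = 2/3, B = 0 ↦ 1  ≥
A = 2/3, B = 1/3 ↦ 1  ≥
A = 2/3, B = 2/3 ↦ 2/3  <
A = 2/3, B = 1 ↦ 1/3  <
A = 1, B = 0 ↦ 1  ≥
A = 1, B = 1/3 ↦ 2/3  <
A = 1, B = 2/3 ↦ 1/3  <
A = 1, B = 1 ↦ 0  <
So 10 of the 16 assignments meet the threshold.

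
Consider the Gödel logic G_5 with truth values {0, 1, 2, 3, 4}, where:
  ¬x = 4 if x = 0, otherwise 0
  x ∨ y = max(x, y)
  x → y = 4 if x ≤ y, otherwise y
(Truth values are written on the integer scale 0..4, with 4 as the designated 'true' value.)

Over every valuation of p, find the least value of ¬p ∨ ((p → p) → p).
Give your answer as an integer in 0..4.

Take p = 1:
¬p = ¬1 = 0
p → p = 1 → 1 = 4
(p → p) → p = 4 → 1 = 1
¬p ∨ ((p → p) → p) = 0 ∨ 1 = 1
No assignment yields a value below 1, so this is the minimum.

1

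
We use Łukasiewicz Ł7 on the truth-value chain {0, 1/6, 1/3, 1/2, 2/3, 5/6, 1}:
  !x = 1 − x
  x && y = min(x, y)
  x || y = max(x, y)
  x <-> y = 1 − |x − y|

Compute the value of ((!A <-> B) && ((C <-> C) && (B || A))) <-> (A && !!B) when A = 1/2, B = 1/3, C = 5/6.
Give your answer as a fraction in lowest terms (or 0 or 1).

!A = !1/2 = 1/2
!A <-> B = 1/2 <-> 1/3 = 5/6
C <-> C = 5/6 <-> 5/6 = 1
B || A = 1/3 || 1/2 = 1/2
(C <-> C) && (B || A) = 1 && 1/2 = 1/2
(!A <-> B) && ((C <-> C) && (B || A)) = 5/6 && 1/2 = 1/2
!B = !1/3 = 2/3
!!B = !2/3 = 1/3
A && !!B = 1/2 && 1/3 = 1/3
((!A <-> B) && ((C <-> C) && (B || A))) <-> (A && !!B) = 1/2 <-> 1/3 = 5/6

5/6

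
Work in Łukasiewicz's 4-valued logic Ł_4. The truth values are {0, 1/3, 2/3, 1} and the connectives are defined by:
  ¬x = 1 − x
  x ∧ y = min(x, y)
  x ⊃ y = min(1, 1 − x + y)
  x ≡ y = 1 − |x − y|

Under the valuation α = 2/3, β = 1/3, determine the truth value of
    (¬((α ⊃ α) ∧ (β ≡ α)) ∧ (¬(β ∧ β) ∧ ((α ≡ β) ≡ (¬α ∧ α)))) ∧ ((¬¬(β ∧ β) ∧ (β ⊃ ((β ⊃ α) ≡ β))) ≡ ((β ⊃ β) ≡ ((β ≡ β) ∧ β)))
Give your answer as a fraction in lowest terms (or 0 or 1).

α ⊃ α = 2/3 ⊃ 2/3 = 1
β ≡ α = 1/3 ≡ 2/3 = 2/3
(α ⊃ α) ∧ (β ≡ α) = 1 ∧ 2/3 = 2/3
¬((α ⊃ α) ∧ (β ≡ α)) = ¬2/3 = 1/3
β ∧ β = 1/3 ∧ 1/3 = 1/3
¬(β ∧ β) = ¬1/3 = 2/3
α ≡ β = 2/3 ≡ 1/3 = 2/3
¬α = ¬2/3 = 1/3
¬α ∧ α = 1/3 ∧ 2/3 = 1/3
(α ≡ β) ≡ (¬α ∧ α) = 2/3 ≡ 1/3 = 2/3
¬(β ∧ β) ∧ ((α ≡ β) ≡ (¬α ∧ α)) = 2/3 ∧ 2/3 = 2/3
¬((α ⊃ α) ∧ (β ≡ α)) ∧ (¬(β ∧ β) ∧ ((α ≡ β) ≡ (¬α ∧ α))) = 1/3 ∧ 2/3 = 1/3
β ∧ β = 1/3 ∧ 1/3 = 1/3
¬(β ∧ β) = ¬1/3 = 2/3
¬¬(β ∧ β) = ¬2/3 = 1/3
β ⊃ α = 1/3 ⊃ 2/3 = 1
(β ⊃ α) ≡ β = 1 ≡ 1/3 = 1/3
β ⊃ ((β ⊃ α) ≡ β) = 1/3 ⊃ 1/3 = 1
¬¬(β ∧ β) ∧ (β ⊃ ((β ⊃ α) ≡ β)) = 1/3 ∧ 1 = 1/3
β ⊃ β = 1/3 ⊃ 1/3 = 1
β ≡ β = 1/3 ≡ 1/3 = 1
(β ≡ β) ∧ β = 1 ∧ 1/3 = 1/3
(β ⊃ β) ≡ ((β ≡ β) ∧ β) = 1 ≡ 1/3 = 1/3
(¬¬(β ∧ β) ∧ (β ⊃ ((β ⊃ α) ≡ β))) ≡ ((β ⊃ β) ≡ ((β ≡ β) ∧ β)) = 1/3 ≡ 1/3 = 1
(¬((α ⊃ α) ∧ (β ≡ α)) ∧ (¬(β ∧ β) ∧ ((α ≡ β) ≡ (¬α ∧ α)))) ∧ ((¬¬(β ∧ β) ∧ (β ⊃ ((β ⊃ α) ≡ β))) ≡ ((β ⊃ β) ≡ ((β ≡ β) ∧ β))) = 1/3 ∧ 1 = 1/3

1/3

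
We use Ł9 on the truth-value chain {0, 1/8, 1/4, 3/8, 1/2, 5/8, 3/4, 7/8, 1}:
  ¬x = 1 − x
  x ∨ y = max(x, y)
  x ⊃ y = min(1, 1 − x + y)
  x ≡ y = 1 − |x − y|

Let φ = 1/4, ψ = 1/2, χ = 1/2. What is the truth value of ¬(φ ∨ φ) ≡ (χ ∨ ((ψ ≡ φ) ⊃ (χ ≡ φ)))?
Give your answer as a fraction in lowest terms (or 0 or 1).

3/4

φ ∨ φ = 1/4 ∨ 1/4 = 1/4
¬(φ ∨ φ) = ¬1/4 = 3/4
ψ ≡ φ = 1/2 ≡ 1/4 = 3/4
χ ≡ φ = 1/2 ≡ 1/4 = 3/4
(ψ ≡ φ) ⊃ (χ ≡ φ) = 3/4 ⊃ 3/4 = 1
χ ∨ ((ψ ≡ φ) ⊃ (χ ≡ φ)) = 1/2 ∨ 1 = 1
¬(φ ∨ φ) ≡ (χ ∨ ((ψ ≡ φ) ⊃ (χ ≡ φ))) = 3/4 ≡ 1 = 3/4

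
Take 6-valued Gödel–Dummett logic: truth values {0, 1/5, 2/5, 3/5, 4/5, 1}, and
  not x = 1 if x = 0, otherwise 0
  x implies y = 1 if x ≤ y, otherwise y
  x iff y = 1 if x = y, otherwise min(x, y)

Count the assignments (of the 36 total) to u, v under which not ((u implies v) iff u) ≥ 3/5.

11

value 1: 11 assignments (counts)
value 0: 25 assignments
So 11 of the 36 assignments meet the threshold.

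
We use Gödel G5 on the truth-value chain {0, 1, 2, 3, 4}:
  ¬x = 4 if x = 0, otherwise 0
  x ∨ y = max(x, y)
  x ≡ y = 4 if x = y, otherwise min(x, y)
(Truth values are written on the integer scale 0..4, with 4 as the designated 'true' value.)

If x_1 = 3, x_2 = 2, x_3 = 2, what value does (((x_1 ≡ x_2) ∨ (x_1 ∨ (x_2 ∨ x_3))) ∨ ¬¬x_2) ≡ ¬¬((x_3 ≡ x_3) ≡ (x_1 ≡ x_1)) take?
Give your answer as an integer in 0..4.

4

x_1 ≡ x_2 = 3 ≡ 2 = 2
x_2 ∨ x_3 = 2 ∨ 2 = 2
x_1 ∨ (x_2 ∨ x_3) = 3 ∨ 2 = 3
(x_1 ≡ x_2) ∨ (x_1 ∨ (x_2 ∨ x_3)) = 2 ∨ 3 = 3
¬x_2 = ¬2 = 0
¬¬x_2 = ¬0 = 4
((x_1 ≡ x_2) ∨ (x_1 ∨ (x_2 ∨ x_3))) ∨ ¬¬x_2 = 3 ∨ 4 = 4
x_3 ≡ x_3 = 2 ≡ 2 = 4
x_1 ≡ x_1 = 3 ≡ 3 = 4
(x_3 ≡ x_3) ≡ (x_1 ≡ x_1) = 4 ≡ 4 = 4
¬((x_3 ≡ x_3) ≡ (x_1 ≡ x_1)) = ¬4 = 0
¬¬((x_3 ≡ x_3) ≡ (x_1 ≡ x_1)) = ¬0 = 4
(((x_1 ≡ x_2) ∨ (x_1 ∨ (x_2 ∨ x_3))) ∨ ¬¬x_2) ≡ ¬¬((x_3 ≡ x_3) ≡ (x_1 ≡ x_1)) = 4 ≡ 4 = 4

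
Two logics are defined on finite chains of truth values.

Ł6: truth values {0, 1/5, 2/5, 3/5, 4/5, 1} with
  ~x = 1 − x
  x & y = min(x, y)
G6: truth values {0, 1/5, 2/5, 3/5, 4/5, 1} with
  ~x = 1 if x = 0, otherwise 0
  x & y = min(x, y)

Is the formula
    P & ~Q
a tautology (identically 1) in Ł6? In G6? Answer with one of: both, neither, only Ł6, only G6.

In Ł6: at P = 0, Q = 0 the value is 0 — not a tautology.
In G6: at P = 0, Q = 0 the value is 0 — not a tautology.

neither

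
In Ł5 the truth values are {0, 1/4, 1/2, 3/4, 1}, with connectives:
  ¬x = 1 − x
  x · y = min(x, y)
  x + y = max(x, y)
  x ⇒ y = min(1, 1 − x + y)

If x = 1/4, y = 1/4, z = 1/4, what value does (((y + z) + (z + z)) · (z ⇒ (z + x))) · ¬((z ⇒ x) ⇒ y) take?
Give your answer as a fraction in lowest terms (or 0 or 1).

y + z = 1/4 + 1/4 = 1/4
z + z = 1/4 + 1/4 = 1/4
(y + z) + (z + z) = 1/4 + 1/4 = 1/4
z + x = 1/4 + 1/4 = 1/4
z ⇒ (z + x) = 1/4 ⇒ 1/4 = 1
((y + z) + (z + z)) · (z ⇒ (z + x)) = 1/4 · 1 = 1/4
z ⇒ x = 1/4 ⇒ 1/4 = 1
(z ⇒ x) ⇒ y = 1 ⇒ 1/4 = 1/4
¬((z ⇒ x) ⇒ y) = ¬1/4 = 3/4
(((y + z) + (z + z)) · (z ⇒ (z + x))) · ¬((z ⇒ x) ⇒ y) = 1/4 · 3/4 = 1/4

1/4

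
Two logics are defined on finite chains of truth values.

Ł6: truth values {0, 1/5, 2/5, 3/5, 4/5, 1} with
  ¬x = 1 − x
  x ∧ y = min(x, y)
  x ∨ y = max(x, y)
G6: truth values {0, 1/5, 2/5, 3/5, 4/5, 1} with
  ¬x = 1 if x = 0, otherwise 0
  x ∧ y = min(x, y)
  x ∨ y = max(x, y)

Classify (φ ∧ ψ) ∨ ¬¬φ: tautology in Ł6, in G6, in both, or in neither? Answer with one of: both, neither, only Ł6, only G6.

neither

In Ł6: at φ = 0, ψ = 0 the value is 0 — not a tautology.
In G6: at φ = 0, ψ = 0 the value is 0 — not a tautology.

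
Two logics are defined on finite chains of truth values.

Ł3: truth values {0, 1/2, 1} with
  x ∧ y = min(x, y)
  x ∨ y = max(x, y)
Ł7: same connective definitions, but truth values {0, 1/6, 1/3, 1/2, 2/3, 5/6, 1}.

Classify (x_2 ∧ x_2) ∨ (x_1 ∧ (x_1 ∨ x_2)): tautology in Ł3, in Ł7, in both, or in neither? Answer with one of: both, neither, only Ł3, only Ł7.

neither

In Ł3: at x_1 = 0, x_2 = 0 the value is 0 — not a tautology.
In Ł7: at x_1 = 0, x_2 = 0 the value is 0 — not a tautology.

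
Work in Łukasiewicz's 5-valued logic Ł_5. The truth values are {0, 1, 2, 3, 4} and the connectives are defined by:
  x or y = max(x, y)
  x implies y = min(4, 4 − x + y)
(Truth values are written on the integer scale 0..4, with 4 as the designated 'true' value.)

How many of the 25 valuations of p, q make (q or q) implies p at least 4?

value 4: 15 assignments (counts)
value 3: 4 assignments
value 2: 3 assignments
value 1: 2 assignments
value 0: 1 assignment
So 15 of the 25 assignments meet the threshold.

15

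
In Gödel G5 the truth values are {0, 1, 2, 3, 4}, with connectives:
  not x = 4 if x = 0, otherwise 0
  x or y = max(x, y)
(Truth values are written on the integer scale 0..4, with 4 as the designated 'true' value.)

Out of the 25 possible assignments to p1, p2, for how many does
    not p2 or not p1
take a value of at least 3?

9

value 4: 9 assignments (counts)
value 0: 16 assignments
So 9 of the 25 assignments meet the threshold.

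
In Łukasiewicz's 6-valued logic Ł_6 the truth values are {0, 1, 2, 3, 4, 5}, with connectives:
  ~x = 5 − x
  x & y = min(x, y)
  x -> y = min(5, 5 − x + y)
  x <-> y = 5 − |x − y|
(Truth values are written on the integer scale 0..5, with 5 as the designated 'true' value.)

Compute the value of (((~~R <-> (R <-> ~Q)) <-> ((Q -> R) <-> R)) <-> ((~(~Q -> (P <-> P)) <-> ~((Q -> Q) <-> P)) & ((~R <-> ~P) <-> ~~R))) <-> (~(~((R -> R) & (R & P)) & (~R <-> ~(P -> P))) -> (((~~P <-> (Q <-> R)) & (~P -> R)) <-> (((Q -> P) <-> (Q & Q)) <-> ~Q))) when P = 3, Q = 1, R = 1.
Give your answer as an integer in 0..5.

~R = ~1 = 4
~~R = ~4 = 1
~Q = ~1 = 4
R <-> ~Q = 1 <-> 4 = 2
~~R <-> (R <-> ~Q) = 1 <-> 2 = 4
Q -> R = 1 -> 1 = 5
(Q -> R) <-> R = 5 <-> 1 = 1
(~~R <-> (R <-> ~Q)) <-> ((Q -> R) <-> R) = 4 <-> 1 = 2
~Q = ~1 = 4
P <-> P = 3 <-> 3 = 5
~Q -> (P <-> P) = 4 -> 5 = 5
~(~Q -> (P <-> P)) = ~5 = 0
Q -> Q = 1 -> 1 = 5
(Q -> Q) <-> P = 5 <-> 3 = 3
~((Q -> Q) <-> P) = ~3 = 2
~(~Q -> (P <-> P)) <-> ~((Q -> Q) <-> P) = 0 <-> 2 = 3
~R = ~1 = 4
~P = ~3 = 2
~R <-> ~P = 4 <-> 2 = 3
~R = ~1 = 4
~~R = ~4 = 1
(~R <-> ~P) <-> ~~R = 3 <-> 1 = 3
(~(~Q -> (P <-> P)) <-> ~((Q -> Q) <-> P)) & ((~R <-> ~P) <-> ~~R) = 3 & 3 = 3
((~~R <-> (R <-> ~Q)) <-> ((Q -> R) <-> R)) <-> ((~(~Q -> (P <-> P)) <-> ~((Q -> Q) <-> P)) & ((~R <-> ~P) <-> ~~R)) = 2 <-> 3 = 4
R -> R = 1 -> 1 = 5
R & P = 1 & 3 = 1
(R -> R) & (R & P) = 5 & 1 = 1
~((R -> R) & (R & P)) = ~1 = 4
~R = ~1 = 4
P -> P = 3 -> 3 = 5
~(P -> P) = ~5 = 0
~R <-> ~(P -> P) = 4 <-> 0 = 1
~((R -> R) & (R & P)) & (~R <-> ~(P -> P)) = 4 & 1 = 1
~(~((R -> R) & (R & P)) & (~R <-> ~(P -> P))) = ~1 = 4
~P = ~3 = 2
~~P = ~2 = 3
Q <-> R = 1 <-> 1 = 5
~~P <-> (Q <-> R) = 3 <-> 5 = 3
~P = ~3 = 2
~P -> R = 2 -> 1 = 4
(~~P <-> (Q <-> R)) & (~P -> R) = 3 & 4 = 3
Q -> P = 1 -> 3 = 5
Q & Q = 1 & 1 = 1
(Q -> P) <-> (Q & Q) = 5 <-> 1 = 1
~Q = ~1 = 4
((Q -> P) <-> (Q & Q)) <-> ~Q = 1 <-> 4 = 2
((~~P <-> (Q <-> R)) & (~P -> R)) <-> (((Q -> P) <-> (Q & Q)) <-> ~Q) = 3 <-> 2 = 4
~(~((R -> R) & (R & P)) & (~R <-> ~(P -> P))) -> (((~~P <-> (Q <-> R)) & (~P -> R)) <-> (((Q -> P) <-> (Q & Q)) <-> ~Q)) = 4 -> 4 = 5
(((~~R <-> (R <-> ~Q)) <-> ((Q -> R) <-> R)) <-> ((~(~Q -> (P <-> P)) <-> ~((Q -> Q) <-> P)) & ((~R <-> ~P) <-> ~~R))) <-> (~(~((R -> R) & (R & P)) & (~R <-> ~(P -> P))) -> (((~~P <-> (Q <-> R)) & (~P -> R)) <-> (((Q -> P) <-> (Q & Q)) <-> ~Q))) = 4 <-> 5 = 4

4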